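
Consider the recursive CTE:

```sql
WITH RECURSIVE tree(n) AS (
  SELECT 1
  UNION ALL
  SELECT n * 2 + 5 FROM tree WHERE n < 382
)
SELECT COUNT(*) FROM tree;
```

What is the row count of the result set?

8

Base: n=1.
Iteration 1: 1 < 382 holds -> n = 1 * 2 + 5 = 7.
Iteration 2: 7 < 382 holds -> n = 7 * 2 + 5 = 19.
Iteration 3: 19 < 382 holds -> n = 19 * 2 + 5 = 43.
Iteration 4: 43 < 382 holds -> n = 43 * 2 + 5 = 91.
Iteration 5: 91 < 382 holds -> n = 91 * 2 + 5 = 187.
Iteration 6: 187 < 382 holds -> n = 187 * 2 + 5 = 379.
Iteration 7: 379 < 382 holds -> n = 379 * 2 + 5 = 763.
Iteration 8: 763 < 382 fails; recursion stops.
Total rows emitted: 8.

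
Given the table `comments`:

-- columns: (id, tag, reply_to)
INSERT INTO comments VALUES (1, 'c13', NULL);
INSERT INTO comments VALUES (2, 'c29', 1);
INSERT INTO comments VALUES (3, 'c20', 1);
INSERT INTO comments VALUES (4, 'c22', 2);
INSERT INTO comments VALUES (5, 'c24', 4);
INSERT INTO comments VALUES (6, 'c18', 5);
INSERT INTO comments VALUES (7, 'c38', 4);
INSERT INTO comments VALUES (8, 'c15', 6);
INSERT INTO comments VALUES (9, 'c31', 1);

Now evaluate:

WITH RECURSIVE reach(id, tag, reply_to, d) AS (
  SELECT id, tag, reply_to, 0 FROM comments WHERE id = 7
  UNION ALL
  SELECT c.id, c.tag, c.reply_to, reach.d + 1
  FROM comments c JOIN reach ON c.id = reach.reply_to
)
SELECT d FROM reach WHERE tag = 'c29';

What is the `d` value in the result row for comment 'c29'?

Base: id=7 (c38), reply_to=4, d 0.
Iteration 1: join on id=4 -> c22 (id 4, reply_to=2, d 1).
Iteration 2: join on id=2 -> c29 (id 2, reply_to=1, d 2).
Iteration 3: join on id=1 -> c13 (id 1, reply_to=NULL, d 3).
Iteration 4: reply_to is NULL; no match; recursion stops.

2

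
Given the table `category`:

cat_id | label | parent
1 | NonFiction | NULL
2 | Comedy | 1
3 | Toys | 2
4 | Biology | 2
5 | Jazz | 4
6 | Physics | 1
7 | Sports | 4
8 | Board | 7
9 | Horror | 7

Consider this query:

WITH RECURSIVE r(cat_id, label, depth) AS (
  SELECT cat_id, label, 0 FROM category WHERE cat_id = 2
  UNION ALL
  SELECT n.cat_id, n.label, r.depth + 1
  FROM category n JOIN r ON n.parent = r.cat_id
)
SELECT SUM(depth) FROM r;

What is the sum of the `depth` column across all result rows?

12

Base: cat_id=2 (Comedy) at depth 0.
Iteration 1: rows with parent in {2} -> Toys (id 3, depth 1), Biology (id 4, depth 1).
Iteration 2: rows with parent in {3,4} -> Jazz (id 5, depth 2), Sports (id 7, depth 2).
Iteration 3: rows with parent in {5,7} -> Board (id 8, depth 3), Horror (id 9, depth 3).
Iteration 4: no rows with parent in {8,9}; recursion stops.
SUM(depth) = 0 + 1 + 1 + 2 + 2 + 3 + 3 = 12.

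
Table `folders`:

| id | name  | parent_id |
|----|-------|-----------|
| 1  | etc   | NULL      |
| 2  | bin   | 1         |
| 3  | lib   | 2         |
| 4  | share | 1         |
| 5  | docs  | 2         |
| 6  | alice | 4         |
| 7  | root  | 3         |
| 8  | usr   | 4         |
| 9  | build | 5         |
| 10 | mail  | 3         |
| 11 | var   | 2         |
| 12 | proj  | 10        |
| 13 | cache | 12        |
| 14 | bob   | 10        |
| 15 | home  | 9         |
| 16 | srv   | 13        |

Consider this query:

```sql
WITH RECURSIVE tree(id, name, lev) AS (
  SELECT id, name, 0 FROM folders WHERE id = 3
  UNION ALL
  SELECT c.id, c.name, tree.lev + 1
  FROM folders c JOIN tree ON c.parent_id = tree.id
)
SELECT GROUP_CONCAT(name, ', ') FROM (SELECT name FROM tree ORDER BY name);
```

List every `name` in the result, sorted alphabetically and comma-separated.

Base: id=3 (lib) at lev 0.
Iteration 1: rows with parent_id in {3} -> root (id 7, lev 1), mail (id 10, lev 1).
Iteration 2: rows with parent_id in {7,10} -> proj (id 12, lev 2), bob (id 14, lev 2).
Iteration 3: rows with parent_id in {12,14} -> cache (id 13, lev 3).
Iteration 4: rows with parent_id in {13} -> srv (id 16, lev 4).
Iteration 5: no rows with parent_id in {16}; recursion stops.

bob, cache, lib, mail, proj, root, srv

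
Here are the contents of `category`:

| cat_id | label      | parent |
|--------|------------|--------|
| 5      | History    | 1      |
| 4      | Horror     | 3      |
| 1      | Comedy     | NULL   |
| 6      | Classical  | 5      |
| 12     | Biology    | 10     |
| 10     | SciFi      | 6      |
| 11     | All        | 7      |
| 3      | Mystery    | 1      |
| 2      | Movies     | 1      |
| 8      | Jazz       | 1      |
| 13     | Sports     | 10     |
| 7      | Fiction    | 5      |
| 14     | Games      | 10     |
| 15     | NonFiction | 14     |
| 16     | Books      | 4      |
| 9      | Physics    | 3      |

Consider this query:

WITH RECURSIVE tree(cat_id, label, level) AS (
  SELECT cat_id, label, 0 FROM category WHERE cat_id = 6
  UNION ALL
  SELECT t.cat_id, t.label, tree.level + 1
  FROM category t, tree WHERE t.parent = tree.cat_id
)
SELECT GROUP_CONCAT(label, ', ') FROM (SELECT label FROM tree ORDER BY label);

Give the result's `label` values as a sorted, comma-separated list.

Biology, Classical, Games, NonFiction, SciFi, Sports

Base: cat_id=6 (Classical) at level 0.
Iteration 1: rows with parent in {6} -> SciFi (id 10, level 1).
Iteration 2: rows with parent in {10} -> Biology (id 12, level 2), Sports (id 13, level 2), Games (id 14, level 2).
Iteration 3: rows with parent in {12,13,14} -> NonFiction (id 15, level 3).
Iteration 4: no rows with parent in {15}; recursion stops.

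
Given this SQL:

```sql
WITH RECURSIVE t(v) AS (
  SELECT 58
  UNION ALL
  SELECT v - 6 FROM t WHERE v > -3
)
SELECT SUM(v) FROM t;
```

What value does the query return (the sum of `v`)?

300

Base: v=58.
Iteration 1: 58 > -3 holds -> v = 58 - 6 = 52.
Iteration 2: 52 > -3 holds -> v = 52 - 6 = 46.
Iteration 3: 46 > -3 holds -> v = 46 - 6 = 40.
Iteration 4: 40 > -3 holds -> v = 40 - 6 = 34.
Iteration 5: 34 > -3 holds -> v = 34 - 6 = 28.
Iteration 6: 28 > -3 holds -> v = 28 - 6 = 22.
Iteration 7: 22 > -3 holds -> v = 22 - 6 = 16.
Iteration 8: 16 > -3 holds -> v = 16 - 6 = 10.
Iteration 9: 10 > -3 holds -> v = 10 - 6 = 4.
Iteration 10: 4 > -3 holds -> v = 4 - 6 = -2.
Iteration 11: -2 > -3 holds -> v = -2 - 6 = -8.
Iteration 12: -8 > -3 fails; recursion stops.
SUM(v) = 58 + 52 + 46 + 40 + 34 + 28 + 22 + 16 + 10 + 4 + -2 + -8 = 300.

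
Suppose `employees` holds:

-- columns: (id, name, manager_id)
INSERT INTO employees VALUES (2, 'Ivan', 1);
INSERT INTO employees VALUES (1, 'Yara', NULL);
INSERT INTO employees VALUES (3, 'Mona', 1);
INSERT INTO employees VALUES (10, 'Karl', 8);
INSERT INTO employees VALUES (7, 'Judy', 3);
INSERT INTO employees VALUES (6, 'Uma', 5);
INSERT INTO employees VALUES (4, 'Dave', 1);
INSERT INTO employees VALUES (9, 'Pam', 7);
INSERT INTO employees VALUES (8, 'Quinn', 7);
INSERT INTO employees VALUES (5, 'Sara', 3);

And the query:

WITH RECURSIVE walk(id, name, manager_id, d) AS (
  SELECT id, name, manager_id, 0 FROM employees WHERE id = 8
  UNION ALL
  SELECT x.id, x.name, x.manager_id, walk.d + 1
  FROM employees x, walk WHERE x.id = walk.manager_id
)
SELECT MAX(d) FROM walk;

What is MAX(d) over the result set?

Base: id=8 (Quinn), manager_id=7, d 0.
Iteration 1: join on id=7 -> Judy (id 7, manager_id=3, d 1).
Iteration 2: join on id=3 -> Mona (id 3, manager_id=1, d 2).
Iteration 3: join on id=1 -> Yara (id 1, manager_id=NULL, d 3).
Iteration 4: manager_id is NULL; no match; recursion stops.
d values: 0, 1, 2, 3; the maximum is 3.

3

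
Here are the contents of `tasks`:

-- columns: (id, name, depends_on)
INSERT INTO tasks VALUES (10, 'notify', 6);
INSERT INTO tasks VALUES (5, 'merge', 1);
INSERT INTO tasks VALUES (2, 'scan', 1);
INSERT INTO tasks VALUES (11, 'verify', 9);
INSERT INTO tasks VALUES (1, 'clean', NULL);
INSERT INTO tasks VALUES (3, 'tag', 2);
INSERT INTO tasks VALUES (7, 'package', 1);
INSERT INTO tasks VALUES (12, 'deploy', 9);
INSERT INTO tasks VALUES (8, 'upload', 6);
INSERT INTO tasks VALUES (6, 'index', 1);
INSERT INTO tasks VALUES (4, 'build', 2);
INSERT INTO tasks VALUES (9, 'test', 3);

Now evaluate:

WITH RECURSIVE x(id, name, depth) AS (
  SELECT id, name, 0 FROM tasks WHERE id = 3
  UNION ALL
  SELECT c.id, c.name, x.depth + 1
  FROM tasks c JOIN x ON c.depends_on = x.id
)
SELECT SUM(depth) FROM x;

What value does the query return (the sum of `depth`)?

5

Base: id=3 (tag) at depth 0.
Iteration 1: rows with depends_on in {3} -> test (id 9, depth 1).
Iteration 2: rows with depends_on in {9} -> verify (id 11, depth 2), deploy (id 12, depth 2).
Iteration 3: no rows with depends_on in {11,12}; recursion stops.
SUM(depth) = 0 + 1 + 2 + 2 = 5.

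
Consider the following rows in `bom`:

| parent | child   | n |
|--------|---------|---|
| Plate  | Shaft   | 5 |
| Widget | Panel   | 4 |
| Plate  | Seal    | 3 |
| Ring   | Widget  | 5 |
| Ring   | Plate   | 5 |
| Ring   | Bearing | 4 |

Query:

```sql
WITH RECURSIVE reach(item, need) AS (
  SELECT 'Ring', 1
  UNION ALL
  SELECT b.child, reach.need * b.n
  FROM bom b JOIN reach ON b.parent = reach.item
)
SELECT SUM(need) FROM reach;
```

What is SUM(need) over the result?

Base: (Ring, need=1).
Iteration 1: components of {Ring} -> Bearing = 1*4 = 4, Plate = 1*5 = 5, Widget = 1*5 = 5.
Iteration 2: components of {Bearing,Plate,Widget} -> Panel = 5*4 = 20, Seal = 5*3 = 15, Shaft = 5*5 = 25.
Iteration 3: no further components; recursion stops.
SUM(need) = 1 + 5 + 4 + 5 + 25 + 15 + 20 = 75.

75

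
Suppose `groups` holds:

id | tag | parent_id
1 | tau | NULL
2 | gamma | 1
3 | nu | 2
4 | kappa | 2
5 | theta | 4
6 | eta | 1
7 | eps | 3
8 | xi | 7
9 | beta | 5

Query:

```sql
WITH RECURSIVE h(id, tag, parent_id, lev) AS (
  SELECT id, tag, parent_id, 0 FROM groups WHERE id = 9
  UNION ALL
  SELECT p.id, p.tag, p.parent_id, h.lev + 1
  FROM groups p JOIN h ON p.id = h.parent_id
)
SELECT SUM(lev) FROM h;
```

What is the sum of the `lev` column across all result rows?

10

Base: id=9 (beta), parent_id=5, lev 0.
Iteration 1: join on id=5 -> theta (id 5, parent_id=4, lev 1).
Iteration 2: join on id=4 -> kappa (id 4, parent_id=2, lev 2).
Iteration 3: join on id=2 -> gamma (id 2, parent_id=1, lev 3).
Iteration 4: join on id=1 -> tau (id 1, parent_id=NULL, lev 4).
Iteration 5: parent_id is NULL; no match; recursion stops.
SUM(lev) = 0 + 1 + 2 + 3 + 4 = 10.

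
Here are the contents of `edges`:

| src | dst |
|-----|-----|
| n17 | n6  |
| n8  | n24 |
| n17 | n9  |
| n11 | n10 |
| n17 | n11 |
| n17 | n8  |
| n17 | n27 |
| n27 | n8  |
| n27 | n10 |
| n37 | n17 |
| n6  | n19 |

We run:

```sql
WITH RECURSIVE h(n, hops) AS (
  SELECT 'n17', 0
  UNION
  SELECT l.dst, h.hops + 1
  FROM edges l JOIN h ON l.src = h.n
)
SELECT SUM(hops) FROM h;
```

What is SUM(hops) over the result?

Base: (n17, hops=0).
Iteration 1: edges from {n17} -> (n11, hops=1), (n27, hops=1), (n6, hops=1), (n8, hops=1), (n9, hops=1).
Iteration 2: edges from {n11,n27,n6,n8,n9} -> (n10, hops=2), (n19, hops=2), (n24, hops=2), (n8, hops=2). [UNION drops 1 duplicate row(s)]
Iteration 3: edges from {n10,n19,n24,n8} -> (n24, hops=3).
Iteration 4: no outgoing edges from {n24}; recursion stops.
SUM(hops) = 0 + 1 + 1 + 1 + 1 + 1 + 2 + 2 + 2 + 2 + 3 = 16.

16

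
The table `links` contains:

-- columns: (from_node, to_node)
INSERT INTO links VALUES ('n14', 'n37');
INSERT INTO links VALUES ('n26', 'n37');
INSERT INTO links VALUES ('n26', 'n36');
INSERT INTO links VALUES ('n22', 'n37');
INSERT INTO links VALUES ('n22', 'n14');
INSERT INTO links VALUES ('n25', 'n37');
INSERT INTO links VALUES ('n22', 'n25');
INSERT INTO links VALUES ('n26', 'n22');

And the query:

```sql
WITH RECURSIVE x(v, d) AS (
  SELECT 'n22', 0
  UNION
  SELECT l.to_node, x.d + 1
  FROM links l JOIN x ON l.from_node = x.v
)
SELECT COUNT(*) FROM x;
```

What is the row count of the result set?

Base: (n22, d=0).
Iteration 1: edges from {n22} -> (n14, d=1), (n25, d=1), (n37, d=1).
Iteration 2: edges from {n14,n25,n37} -> (n37, d=2). [UNION drops 1 duplicate row(s)]
Iteration 3: no outgoing edges from {n37}; recursion stops.
Total rows emitted: 5.

5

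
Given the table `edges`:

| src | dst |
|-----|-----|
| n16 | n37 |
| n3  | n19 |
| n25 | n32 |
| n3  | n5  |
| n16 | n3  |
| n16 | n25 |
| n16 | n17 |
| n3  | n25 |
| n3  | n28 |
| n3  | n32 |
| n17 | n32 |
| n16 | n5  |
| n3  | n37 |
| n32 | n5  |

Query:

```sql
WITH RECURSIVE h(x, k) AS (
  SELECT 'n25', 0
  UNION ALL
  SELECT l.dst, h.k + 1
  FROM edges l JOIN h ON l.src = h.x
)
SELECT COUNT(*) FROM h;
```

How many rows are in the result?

Base: (n25, k=0).
Iteration 1: edges from {n25} -> (n32, k=1).
Iteration 2: edges from {n32} -> (n5, k=2).
Iteration 3: no outgoing edges from {n5}; recursion stops.
Total rows emitted: 3.

3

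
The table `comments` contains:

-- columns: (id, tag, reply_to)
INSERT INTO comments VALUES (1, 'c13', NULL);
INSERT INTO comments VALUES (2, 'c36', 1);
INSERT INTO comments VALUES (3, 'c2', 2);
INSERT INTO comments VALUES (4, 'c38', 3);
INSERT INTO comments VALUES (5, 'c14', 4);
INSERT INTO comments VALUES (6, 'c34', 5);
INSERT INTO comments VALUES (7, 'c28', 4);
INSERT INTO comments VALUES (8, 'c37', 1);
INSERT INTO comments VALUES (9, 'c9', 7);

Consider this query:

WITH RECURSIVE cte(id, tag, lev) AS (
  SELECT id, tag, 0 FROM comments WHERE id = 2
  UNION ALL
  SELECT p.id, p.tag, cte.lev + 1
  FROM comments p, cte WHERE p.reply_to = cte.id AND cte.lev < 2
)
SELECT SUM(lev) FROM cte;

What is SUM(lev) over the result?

Base: id=2 (c36) at lev 0.
Iteration 1: rows with reply_to in {2} -> c2 (id 3, lev 1).
Iteration 2: rows with reply_to in {3} -> c38 (id 4, lev 2).
Iteration 3: lev < 2 fails for all current rows; recursion stops.
SUM(lev) = 0 + 1 + 2 = 3.

3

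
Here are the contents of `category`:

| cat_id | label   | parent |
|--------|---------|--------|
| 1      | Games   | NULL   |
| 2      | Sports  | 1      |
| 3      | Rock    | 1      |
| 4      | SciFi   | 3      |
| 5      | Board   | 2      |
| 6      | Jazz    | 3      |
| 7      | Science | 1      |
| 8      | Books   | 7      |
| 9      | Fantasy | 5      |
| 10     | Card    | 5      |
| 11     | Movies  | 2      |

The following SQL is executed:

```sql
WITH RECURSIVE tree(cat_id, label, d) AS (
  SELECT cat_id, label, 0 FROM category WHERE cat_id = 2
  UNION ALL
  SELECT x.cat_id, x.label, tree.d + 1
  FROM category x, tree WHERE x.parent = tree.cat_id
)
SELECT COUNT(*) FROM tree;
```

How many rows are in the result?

Base: cat_id=2 (Sports) at d 0.
Iteration 1: rows with parent in {2} -> Board (id 5, d 1), Movies (id 11, d 1).
Iteration 2: rows with parent in {5,11} -> Fantasy (id 9, d 2), Card (id 10, d 2).
Iteration 3: no rows with parent in {9,10}; recursion stops.
Total rows emitted: 5.

5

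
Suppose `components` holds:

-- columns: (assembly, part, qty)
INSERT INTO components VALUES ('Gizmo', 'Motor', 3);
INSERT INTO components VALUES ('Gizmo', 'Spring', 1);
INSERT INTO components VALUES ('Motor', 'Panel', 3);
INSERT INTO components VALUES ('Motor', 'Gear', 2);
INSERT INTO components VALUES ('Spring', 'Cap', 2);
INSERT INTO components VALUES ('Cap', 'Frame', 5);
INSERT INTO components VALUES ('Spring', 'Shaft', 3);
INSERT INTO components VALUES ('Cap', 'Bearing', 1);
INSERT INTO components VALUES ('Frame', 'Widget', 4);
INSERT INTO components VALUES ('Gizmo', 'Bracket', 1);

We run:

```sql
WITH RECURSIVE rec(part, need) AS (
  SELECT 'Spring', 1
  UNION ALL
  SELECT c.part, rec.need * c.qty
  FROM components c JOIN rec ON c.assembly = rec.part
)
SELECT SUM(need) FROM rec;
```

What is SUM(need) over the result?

58

Base: (Spring, need=1).
Iteration 1: components of {Spring} -> Cap = 1*2 = 2, Shaft = 1*3 = 3.
Iteration 2: components of {Cap,Shaft} -> Bearing = 2*1 = 2, Frame = 2*5 = 10.
Iteration 3: components of {Bearing,Frame} -> Widget = 10*4 = 40.
Iteration 4: no further components; recursion stops.
SUM(need) = 1 + 2 + 3 + 10 + 2 + 40 = 58.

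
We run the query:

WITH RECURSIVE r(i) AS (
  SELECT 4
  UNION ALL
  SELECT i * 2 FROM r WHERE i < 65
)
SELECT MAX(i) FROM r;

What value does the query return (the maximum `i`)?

Base: i=4.
Iteration 1: 4 < 65 holds -> i = 4 * 2 = 8.
Iteration 2: 8 < 65 holds -> i = 8 * 2 = 16.
Iteration 3: 16 < 65 holds -> i = 16 * 2 = 32.
Iteration 4: 32 < 65 holds -> i = 32 * 2 = 64.
Iteration 5: 64 < 65 holds -> i = 64 * 2 = 128.
Iteration 6: 128 < 65 fails; recursion stops.
i values: 4, 8, 16, 32, 64, 128; the maximum is 128.

128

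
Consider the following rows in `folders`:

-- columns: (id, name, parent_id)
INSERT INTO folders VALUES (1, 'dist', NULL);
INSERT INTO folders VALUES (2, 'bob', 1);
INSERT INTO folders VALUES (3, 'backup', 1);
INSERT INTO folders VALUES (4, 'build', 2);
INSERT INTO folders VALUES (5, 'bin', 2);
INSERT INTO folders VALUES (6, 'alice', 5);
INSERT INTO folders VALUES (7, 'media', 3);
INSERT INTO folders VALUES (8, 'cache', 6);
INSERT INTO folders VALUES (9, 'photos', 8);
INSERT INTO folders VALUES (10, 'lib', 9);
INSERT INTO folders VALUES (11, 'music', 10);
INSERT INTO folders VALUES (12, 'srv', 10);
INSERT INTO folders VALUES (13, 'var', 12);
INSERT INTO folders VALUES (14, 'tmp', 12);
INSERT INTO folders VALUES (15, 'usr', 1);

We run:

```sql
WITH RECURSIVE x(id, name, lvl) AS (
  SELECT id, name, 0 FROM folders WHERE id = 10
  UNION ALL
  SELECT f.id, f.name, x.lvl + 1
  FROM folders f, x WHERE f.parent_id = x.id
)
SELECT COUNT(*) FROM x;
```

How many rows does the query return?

Base: id=10 (lib) at lvl 0.
Iteration 1: rows with parent_id in {10} -> music (id 11, lvl 1), srv (id 12, lvl 1).
Iteration 2: rows with parent_id in {11,12} -> var (id 13, lvl 2), tmp (id 14, lvl 2).
Iteration 3: no rows with parent_id in {13,14}; recursion stops.
Total rows emitted: 5.

5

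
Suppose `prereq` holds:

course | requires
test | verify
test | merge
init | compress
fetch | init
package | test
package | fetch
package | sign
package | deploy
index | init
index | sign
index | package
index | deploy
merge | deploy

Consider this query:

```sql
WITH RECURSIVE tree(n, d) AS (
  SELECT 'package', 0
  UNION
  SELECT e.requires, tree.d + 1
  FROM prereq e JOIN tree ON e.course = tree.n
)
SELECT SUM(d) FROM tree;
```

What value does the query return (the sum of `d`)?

Base: (package, d=0).
Iteration 1: edges from {package} -> (deploy, d=1), (fetch, d=1), (sign, d=1), (test, d=1).
Iteration 2: edges from {deploy,fetch,sign,test} -> (init, d=2), (merge, d=2), (verify, d=2).
Iteration 3: edges from {init,merge,verify} -> (compress, d=3), (deploy, d=3).
Iteration 4: no outgoing edges from {compress,deploy}; recursion stops.
SUM(d) = 0 + 1 + 1 + 1 + 1 + 2 + 2 + 2 + 3 + 3 = 16.

16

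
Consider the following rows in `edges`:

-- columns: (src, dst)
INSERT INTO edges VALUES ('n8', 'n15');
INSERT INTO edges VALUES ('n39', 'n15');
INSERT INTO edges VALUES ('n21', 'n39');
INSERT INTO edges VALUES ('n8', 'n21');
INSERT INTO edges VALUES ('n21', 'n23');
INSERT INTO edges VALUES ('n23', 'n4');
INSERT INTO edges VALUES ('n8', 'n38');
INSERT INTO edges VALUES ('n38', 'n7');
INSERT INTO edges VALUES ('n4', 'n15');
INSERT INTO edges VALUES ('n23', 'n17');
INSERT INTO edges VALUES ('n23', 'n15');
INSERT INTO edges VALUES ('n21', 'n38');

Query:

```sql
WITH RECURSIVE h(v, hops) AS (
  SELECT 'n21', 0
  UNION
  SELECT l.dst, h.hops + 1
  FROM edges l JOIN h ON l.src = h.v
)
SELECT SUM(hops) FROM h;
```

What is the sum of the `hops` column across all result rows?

Base: (n21, hops=0).
Iteration 1: edges from {n21} -> (n23, hops=1), (n38, hops=1), (n39, hops=1).
Iteration 2: edges from {n23,n38,n39} -> (n15, hops=2), (n17, hops=2), (n4, hops=2), (n7, hops=2). [UNION drops 1 duplicate row(s)]
Iteration 3: edges from {n15,n17,n4,n7} -> (n15, hops=3).
Iteration 4: no outgoing edges from {n15}; recursion stops.
SUM(hops) = 0 + 1 + 1 + 1 + 2 + 2 + 2 + 2 + 3 = 14.

14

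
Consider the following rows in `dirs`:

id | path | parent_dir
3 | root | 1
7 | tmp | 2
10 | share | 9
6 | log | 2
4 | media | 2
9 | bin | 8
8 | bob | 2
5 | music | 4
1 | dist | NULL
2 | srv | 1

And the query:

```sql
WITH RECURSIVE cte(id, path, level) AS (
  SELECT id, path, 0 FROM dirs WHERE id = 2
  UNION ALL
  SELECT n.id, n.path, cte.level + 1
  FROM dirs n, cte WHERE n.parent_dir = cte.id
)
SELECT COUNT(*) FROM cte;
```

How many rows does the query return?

8

Base: id=2 (srv) at level 0.
Iteration 1: rows with parent_dir in {2} -> media (id 4, level 1), log (id 6, level 1), tmp (id 7, level 1), bob (id 8, level 1).
Iteration 2: rows with parent_dir in {4,6,7,8} -> music (id 5, level 2), bin (id 9, level 2).
Iteration 3: rows with parent_dir in {5,9} -> share (id 10, level 3).
Iteration 4: no rows with parent_dir in {10}; recursion stops.
Total rows emitted: 8.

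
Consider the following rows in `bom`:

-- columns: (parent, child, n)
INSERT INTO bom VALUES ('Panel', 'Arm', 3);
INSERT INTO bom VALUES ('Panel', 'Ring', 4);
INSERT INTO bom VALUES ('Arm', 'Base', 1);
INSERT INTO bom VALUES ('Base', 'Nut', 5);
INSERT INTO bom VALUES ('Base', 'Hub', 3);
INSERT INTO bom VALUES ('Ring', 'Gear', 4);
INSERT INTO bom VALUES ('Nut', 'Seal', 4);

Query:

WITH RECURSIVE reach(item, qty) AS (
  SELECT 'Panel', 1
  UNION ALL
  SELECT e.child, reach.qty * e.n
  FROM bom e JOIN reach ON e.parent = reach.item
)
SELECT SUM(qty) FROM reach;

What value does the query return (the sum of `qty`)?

Base: (Panel, qty=1).
Iteration 1: components of {Panel} -> Arm = 1*3 = 3, Ring = 1*4 = 4.
Iteration 2: components of {Arm,Ring} -> Base = 3*1 = 3, Gear = 4*4 = 16.
Iteration 3: components of {Base,Gear} -> Hub = 3*3 = 9, Nut = 3*5 = 15.
Iteration 4: components of {Hub,Nut} -> Seal = 15*4 = 60.
Iteration 5: no further components; recursion stops.
SUM(qty) = 1 + 3 + 4 + 3 + 16 + 15 + 9 + 60 = 111.

111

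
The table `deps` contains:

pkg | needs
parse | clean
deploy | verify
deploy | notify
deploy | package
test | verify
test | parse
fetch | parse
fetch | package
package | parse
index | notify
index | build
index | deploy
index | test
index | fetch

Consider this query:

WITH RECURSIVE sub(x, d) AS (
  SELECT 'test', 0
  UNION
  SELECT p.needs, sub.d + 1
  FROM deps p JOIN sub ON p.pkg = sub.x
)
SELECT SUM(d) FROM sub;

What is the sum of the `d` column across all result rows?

4

Base: (test, d=0).
Iteration 1: edges from {test} -> (parse, d=1), (verify, d=1).
Iteration 2: edges from {parse,verify} -> (clean, d=2).
Iteration 3: no outgoing edges from {clean}; recursion stops.
SUM(d) = 0 + 1 + 1 + 2 = 4.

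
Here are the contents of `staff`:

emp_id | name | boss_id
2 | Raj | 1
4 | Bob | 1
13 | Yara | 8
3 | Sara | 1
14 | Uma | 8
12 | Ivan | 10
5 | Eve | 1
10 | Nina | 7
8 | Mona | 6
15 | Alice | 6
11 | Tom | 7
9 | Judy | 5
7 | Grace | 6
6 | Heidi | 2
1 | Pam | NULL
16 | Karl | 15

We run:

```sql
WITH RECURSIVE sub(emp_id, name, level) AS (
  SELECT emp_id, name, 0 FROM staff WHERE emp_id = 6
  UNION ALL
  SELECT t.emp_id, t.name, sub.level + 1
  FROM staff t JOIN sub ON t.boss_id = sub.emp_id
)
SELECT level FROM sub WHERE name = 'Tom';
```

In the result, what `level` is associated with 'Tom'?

2

Base: emp_id=6 (Heidi) at level 0.
Iteration 1: rows with boss_id in {6} -> Grace (id 7, level 1), Mona (id 8, level 1), Alice (id 15, level 1).
Iteration 2: rows with boss_id in {7,8,15} -> Nina (id 10, level 2), Tom (id 11, level 2), Yara (id 13, level 2), Uma (id 14, level 2), Karl (id 16, level 2).
Iteration 3: rows with boss_id in {10,11,13,14,16} -> Ivan (id 12, level 3).
Iteration 4: no rows with boss_id in {12}; recursion stops.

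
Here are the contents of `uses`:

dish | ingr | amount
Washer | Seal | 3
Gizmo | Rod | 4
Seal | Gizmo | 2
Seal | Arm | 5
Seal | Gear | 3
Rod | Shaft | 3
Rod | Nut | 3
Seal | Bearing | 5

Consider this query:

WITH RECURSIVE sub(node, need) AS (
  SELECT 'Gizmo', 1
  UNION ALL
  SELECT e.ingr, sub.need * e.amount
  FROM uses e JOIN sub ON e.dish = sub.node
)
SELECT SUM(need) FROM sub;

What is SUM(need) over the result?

29

Base: (Gizmo, need=1).
Iteration 1: components of {Gizmo} -> Rod = 1*4 = 4.
Iteration 2: components of {Rod} -> Nut = 4*3 = 12, Shaft = 4*3 = 12.
Iteration 3: no further components; recursion stops.
SUM(need) = 1 + 4 + 12 + 12 = 29.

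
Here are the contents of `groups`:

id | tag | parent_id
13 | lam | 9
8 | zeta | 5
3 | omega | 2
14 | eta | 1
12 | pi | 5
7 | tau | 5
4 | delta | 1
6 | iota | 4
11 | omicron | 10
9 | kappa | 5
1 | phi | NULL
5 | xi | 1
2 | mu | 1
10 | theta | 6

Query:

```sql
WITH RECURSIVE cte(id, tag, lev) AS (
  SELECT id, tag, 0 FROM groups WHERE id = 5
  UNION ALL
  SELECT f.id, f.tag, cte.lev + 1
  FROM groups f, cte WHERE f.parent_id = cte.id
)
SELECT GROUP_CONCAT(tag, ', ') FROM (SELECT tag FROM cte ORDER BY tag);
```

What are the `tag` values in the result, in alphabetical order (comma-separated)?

Base: id=5 (xi) at lev 0.
Iteration 1: rows with parent_id in {5} -> tau (id 7, lev 1), zeta (id 8, lev 1), kappa (id 9, lev 1), pi (id 12, lev 1).
Iteration 2: rows with parent_id in {7,8,9,12} -> lam (id 13, lev 2).
Iteration 3: no rows with parent_id in {13}; recursion stops.

kappa, lam, pi, tau, xi, zeta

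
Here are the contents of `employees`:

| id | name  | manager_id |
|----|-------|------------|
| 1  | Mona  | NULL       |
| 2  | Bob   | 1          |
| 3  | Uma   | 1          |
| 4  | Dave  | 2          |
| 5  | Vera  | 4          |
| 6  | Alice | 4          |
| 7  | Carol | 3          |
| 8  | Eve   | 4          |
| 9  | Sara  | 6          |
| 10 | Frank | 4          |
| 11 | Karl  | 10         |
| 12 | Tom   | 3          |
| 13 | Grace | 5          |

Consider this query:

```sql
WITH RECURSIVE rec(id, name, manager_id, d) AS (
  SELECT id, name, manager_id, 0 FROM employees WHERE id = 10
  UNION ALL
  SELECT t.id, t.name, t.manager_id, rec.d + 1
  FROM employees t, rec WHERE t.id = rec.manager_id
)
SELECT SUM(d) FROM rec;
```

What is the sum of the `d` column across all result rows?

6

Base: id=10 (Frank), manager_id=4, d 0.
Iteration 1: join on id=4 -> Dave (id 4, manager_id=2, d 1).
Iteration 2: join on id=2 -> Bob (id 2, manager_id=1, d 2).
Iteration 3: join on id=1 -> Mona (id 1, manager_id=NULL, d 3).
Iteration 4: manager_id is NULL; no match; recursion stops.
SUM(d) = 0 + 1 + 2 + 3 = 6.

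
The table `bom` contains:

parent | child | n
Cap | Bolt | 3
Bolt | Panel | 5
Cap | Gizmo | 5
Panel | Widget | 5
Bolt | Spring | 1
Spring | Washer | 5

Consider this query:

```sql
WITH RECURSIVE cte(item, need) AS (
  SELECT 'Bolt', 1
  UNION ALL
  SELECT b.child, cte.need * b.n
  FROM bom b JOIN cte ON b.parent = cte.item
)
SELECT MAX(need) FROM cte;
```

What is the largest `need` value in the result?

25

Base: (Bolt, need=1).
Iteration 1: components of {Bolt} -> Panel = 1*5 = 5, Spring = 1*1 = 1.
Iteration 2: components of {Panel,Spring} -> Washer = 1*5 = 5, Widget = 5*5 = 25.
Iteration 3: no further components; recursion stops.
need values: 1, 5, 1, 25, 5; the maximum is 25.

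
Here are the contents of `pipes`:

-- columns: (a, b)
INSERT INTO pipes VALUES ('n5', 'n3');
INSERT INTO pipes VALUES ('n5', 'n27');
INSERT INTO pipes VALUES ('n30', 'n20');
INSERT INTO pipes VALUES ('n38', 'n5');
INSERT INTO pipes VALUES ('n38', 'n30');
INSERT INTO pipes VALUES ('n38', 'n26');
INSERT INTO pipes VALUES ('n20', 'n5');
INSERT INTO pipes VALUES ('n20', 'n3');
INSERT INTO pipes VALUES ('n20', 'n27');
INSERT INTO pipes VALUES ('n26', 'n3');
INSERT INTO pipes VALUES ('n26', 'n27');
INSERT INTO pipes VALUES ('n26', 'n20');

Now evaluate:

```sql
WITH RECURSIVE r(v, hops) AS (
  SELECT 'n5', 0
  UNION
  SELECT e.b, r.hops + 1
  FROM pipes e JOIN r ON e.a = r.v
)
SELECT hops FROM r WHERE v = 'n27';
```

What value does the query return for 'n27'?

Base: (n5, hops=0).
Iteration 1: edges from {n5} -> (n27, hops=1), (n3, hops=1).
Iteration 2: no outgoing edges from {n27,n3}; recursion stops.

1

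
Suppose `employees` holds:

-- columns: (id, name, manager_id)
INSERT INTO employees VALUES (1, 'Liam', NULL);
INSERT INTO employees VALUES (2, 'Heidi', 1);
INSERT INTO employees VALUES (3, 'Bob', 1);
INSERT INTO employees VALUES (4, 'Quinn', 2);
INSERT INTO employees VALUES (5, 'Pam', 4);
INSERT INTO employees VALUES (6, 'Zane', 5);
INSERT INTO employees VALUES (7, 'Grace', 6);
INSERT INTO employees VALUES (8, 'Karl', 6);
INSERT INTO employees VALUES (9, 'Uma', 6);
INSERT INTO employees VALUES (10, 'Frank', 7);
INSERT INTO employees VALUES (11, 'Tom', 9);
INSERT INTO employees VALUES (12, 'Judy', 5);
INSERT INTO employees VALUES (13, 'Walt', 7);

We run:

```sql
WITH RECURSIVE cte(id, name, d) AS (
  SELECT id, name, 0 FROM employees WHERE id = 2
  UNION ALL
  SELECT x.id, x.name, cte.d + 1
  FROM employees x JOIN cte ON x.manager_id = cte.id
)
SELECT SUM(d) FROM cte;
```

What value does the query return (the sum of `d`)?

36

Base: id=2 (Heidi) at d 0.
Iteration 1: rows with manager_id in {2} -> Quinn (id 4, d 1).
Iteration 2: rows with manager_id in {4} -> Pam (id 5, d 2).
Iteration 3: rows with manager_id in {5} -> Zane (id 6, d 3), Judy (id 12, d 3).
Iteration 4: rows with manager_id in {6,12} -> Grace (id 7, d 4), Karl (id 8, d 4), Uma (id 9, d 4).
Iteration 5: rows with manager_id in {7,8,9} -> Frank (id 10, d 5), Tom (id 11, d 5), Walt (id 13, d 5).
Iteration 6: no rows with manager_id in {10,11,13}; recursion stops.
SUM(d) = 0 + 1 + 2 + 3 + 3 + 4 + 4 + 4 + 5 + 5 + 5 = 36.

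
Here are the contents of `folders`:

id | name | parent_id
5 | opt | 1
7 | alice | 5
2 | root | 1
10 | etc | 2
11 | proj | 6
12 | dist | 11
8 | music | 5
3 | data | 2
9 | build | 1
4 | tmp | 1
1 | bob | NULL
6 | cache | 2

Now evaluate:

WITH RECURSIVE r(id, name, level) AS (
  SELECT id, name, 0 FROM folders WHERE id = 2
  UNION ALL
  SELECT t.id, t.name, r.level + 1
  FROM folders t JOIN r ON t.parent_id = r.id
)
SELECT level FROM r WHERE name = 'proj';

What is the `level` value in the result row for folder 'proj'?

2

Base: id=2 (root) at level 0.
Iteration 1: rows with parent_id in {2} -> data (id 3, level 1), cache (id 6, level 1), etc (id 10, level 1).
Iteration 2: rows with parent_id in {3,6,10} -> proj (id 11, level 2).
Iteration 3: rows with parent_id in {11} -> dist (id 12, level 3).
Iteration 4: no rows with parent_id in {12}; recursion stops.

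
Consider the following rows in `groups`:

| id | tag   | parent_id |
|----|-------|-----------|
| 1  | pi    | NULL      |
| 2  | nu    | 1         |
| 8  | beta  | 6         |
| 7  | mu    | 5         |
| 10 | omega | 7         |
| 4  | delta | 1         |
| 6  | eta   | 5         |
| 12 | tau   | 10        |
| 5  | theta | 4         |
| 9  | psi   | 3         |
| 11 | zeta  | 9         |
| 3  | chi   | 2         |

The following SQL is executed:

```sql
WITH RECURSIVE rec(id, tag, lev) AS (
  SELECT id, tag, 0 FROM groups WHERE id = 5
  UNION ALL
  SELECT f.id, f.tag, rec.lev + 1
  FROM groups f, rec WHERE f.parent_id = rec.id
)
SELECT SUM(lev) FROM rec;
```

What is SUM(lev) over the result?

Base: id=5 (theta) at lev 0.
Iteration 1: rows with parent_id in {5} -> eta (id 6, lev 1), mu (id 7, lev 1).
Iteration 2: rows with parent_id in {6,7} -> beta (id 8, lev 2), omega (id 10, lev 2).
Iteration 3: rows with parent_id in {8,10} -> tau (id 12, lev 3).
Iteration 4: no rows with parent_id in {12}; recursion stops.
SUM(lev) = 0 + 1 + 1 + 2 + 2 + 3 = 9.

9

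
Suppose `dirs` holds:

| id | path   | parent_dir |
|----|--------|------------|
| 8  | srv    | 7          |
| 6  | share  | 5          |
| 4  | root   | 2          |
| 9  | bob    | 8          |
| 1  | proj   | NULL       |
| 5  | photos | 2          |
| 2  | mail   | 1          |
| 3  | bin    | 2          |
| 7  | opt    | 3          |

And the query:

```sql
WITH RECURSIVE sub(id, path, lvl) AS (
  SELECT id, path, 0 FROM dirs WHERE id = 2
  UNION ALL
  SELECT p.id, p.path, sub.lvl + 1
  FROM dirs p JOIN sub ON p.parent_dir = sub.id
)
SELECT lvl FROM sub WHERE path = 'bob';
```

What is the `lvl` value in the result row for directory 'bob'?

Base: id=2 (mail) at lvl 0.
Iteration 1: rows with parent_dir in {2} -> bin (id 3, lvl 1), root (id 4, lvl 1), photos (id 5, lvl 1).
Iteration 2: rows with parent_dir in {3,4,5} -> share (id 6, lvl 2), opt (id 7, lvl 2).
Iteration 3: rows with parent_dir in {6,7} -> srv (id 8, lvl 3).
Iteration 4: rows with parent_dir in {8} -> bob (id 9, lvl 4).
Iteration 5: no rows with parent_dir in {9}; recursion stops.

4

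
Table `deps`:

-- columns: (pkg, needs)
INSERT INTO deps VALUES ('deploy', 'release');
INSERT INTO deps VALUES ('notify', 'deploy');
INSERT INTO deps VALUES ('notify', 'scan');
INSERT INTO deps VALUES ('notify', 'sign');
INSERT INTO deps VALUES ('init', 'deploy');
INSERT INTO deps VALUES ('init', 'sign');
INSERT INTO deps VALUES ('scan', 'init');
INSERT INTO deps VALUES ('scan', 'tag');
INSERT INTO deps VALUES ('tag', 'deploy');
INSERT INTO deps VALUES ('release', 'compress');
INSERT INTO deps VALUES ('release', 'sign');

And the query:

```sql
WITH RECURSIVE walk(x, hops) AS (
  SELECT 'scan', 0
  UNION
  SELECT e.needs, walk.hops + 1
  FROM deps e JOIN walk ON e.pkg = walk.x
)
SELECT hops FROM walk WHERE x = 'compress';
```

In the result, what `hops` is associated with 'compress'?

Base: (scan, hops=0).
Iteration 1: edges from {scan} -> (init, hops=1), (tag, hops=1).
Iteration 2: edges from {init,tag} -> (deploy, hops=2), (sign, hops=2). [UNION drops 1 duplicate row(s)]
Iteration 3: edges from {deploy,sign} -> (release, hops=3).
Iteration 4: edges from {release} -> (compress, hops=4), (sign, hops=4).
Iteration 5: no outgoing edges from {compress,sign}; recursion stops.

4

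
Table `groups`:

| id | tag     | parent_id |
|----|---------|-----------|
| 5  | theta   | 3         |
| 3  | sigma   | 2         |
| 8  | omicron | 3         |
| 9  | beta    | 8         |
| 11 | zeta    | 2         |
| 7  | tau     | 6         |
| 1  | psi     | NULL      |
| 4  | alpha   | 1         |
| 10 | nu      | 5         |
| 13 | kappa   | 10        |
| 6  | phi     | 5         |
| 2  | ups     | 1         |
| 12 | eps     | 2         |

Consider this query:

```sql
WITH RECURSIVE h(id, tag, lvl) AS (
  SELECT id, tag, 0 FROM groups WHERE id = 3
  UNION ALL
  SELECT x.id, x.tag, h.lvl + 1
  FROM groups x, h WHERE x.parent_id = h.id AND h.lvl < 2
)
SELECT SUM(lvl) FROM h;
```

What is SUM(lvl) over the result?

8

Base: id=3 (sigma) at lvl 0.
Iteration 1: rows with parent_id in {3} -> theta (id 5, lvl 1), omicron (id 8, lvl 1).
Iteration 2: rows with parent_id in {5,8} -> phi (id 6, lvl 2), beta (id 9, lvl 2), nu (id 10, lvl 2).
Iteration 3: lvl < 2 fails for all current rows; recursion stops.
SUM(lvl) = 0 + 1 + 1 + 2 + 2 + 2 = 8.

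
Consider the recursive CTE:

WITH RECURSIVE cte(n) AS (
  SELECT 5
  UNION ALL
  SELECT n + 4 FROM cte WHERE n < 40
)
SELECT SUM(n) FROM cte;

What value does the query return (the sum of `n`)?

Base: n=5.
Iteration 1: 5 < 40 holds -> n = 5 + 4 = 9.
Iteration 2: 9 < 40 holds -> n = 9 + 4 = 13.
Iteration 3: 13 < 40 holds -> n = 13 + 4 = 17.
Iteration 4: 17 < 40 holds -> n = 17 + 4 = 21.
Iteration 5: 21 < 40 holds -> n = 21 + 4 = 25.
Iteration 6: 25 < 40 holds -> n = 25 + 4 = 29.
Iteration 7: 29 < 40 holds -> n = 29 + 4 = 33.
Iteration 8: 33 < 40 holds -> n = 33 + 4 = 37.
Iteration 9: 37 < 40 holds -> n = 37 + 4 = 41.
Iteration 10: 41 < 40 fails; recursion stops.
SUM(n) = 5 + 9 + 13 + 17 + 21 + 25 + 29 + 33 + 37 + 41 = 230.

230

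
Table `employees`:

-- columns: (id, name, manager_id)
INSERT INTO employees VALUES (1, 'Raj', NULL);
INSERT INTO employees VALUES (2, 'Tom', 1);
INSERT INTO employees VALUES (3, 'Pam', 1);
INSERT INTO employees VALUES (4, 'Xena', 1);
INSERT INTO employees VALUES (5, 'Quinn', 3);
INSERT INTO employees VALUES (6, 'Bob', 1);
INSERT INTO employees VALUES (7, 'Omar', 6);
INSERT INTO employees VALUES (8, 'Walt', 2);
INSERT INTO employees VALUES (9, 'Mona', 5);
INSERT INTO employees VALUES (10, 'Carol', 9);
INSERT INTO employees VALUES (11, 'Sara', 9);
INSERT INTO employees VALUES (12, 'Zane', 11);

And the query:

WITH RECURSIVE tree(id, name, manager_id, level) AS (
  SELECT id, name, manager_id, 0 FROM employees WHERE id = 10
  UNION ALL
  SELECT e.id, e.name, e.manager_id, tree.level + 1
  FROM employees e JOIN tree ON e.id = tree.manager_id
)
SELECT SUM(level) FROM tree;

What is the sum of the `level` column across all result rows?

10

Base: id=10 (Carol), manager_id=9, level 0.
Iteration 1: join on id=9 -> Mona (id 9, manager_id=5, level 1).
Iteration 2: join on id=5 -> Quinn (id 5, manager_id=3, level 2).
Iteration 3: join on id=3 -> Pam (id 3, manager_id=1, level 3).
Iteration 4: join on id=1 -> Raj (id 1, manager_id=NULL, level 4).
Iteration 5: manager_id is NULL; no match; recursion stops.
SUM(level) = 0 + 1 + 2 + 3 + 4 = 10.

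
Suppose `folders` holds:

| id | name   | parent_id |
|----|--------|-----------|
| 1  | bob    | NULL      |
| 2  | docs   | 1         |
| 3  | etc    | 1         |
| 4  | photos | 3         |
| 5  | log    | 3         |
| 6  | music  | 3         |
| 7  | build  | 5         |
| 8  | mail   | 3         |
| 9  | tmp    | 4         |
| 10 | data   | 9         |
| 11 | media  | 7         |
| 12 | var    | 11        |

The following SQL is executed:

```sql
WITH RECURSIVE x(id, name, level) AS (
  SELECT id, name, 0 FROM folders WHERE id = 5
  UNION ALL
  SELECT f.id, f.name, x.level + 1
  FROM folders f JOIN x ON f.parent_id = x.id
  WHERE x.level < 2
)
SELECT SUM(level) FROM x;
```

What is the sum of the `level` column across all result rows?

Base: id=5 (log) at level 0.
Iteration 1: rows with parent_id in {5} -> build (id 7, level 1).
Iteration 2: rows with parent_id in {7} -> media (id 11, level 2).
Iteration 3: level < 2 fails for all current rows; recursion stops.
SUM(level) = 0 + 1 + 2 = 3.

3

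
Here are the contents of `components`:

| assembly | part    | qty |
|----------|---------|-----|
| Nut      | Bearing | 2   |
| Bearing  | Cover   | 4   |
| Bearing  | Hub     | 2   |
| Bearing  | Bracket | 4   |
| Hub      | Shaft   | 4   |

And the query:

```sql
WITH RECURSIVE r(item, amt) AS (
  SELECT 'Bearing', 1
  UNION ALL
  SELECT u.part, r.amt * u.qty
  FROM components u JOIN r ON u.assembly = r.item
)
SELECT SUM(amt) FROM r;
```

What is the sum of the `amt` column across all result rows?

19

Base: (Bearing, amt=1).
Iteration 1: components of {Bearing} -> Bracket = 1*4 = 4, Cover = 1*4 = 4, Hub = 1*2 = 2.
Iteration 2: components of {Bracket,Cover,Hub} -> Shaft = 2*4 = 8.
Iteration 3: no further components; recursion stops.
SUM(amt) = 1 + 4 + 2 + 4 + 8 = 19.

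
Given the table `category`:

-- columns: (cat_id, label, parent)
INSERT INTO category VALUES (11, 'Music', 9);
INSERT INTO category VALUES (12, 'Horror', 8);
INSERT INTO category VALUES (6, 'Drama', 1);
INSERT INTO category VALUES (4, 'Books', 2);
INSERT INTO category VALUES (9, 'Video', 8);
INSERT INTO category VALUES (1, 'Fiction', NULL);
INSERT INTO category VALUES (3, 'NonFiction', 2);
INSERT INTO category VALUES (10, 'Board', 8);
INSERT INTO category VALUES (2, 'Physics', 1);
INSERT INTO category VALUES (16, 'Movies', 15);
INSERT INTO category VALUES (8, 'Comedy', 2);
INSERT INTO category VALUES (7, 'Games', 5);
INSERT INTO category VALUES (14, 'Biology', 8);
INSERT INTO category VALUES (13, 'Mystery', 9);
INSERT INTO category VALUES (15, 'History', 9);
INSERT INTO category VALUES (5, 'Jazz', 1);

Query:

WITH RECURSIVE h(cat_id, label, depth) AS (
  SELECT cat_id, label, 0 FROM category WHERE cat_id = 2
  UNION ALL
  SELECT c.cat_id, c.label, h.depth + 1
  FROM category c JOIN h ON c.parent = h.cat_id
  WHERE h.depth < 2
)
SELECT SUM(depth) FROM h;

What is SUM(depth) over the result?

Base: cat_id=2 (Physics) at depth 0.
Iteration 1: rows with parent in {2} -> NonFiction (id 3, depth 1), Books (id 4, depth 1), Comedy (id 8, depth 1).
Iteration 2: rows with parent in {3,4,8} -> Video (id 9, depth 2), Board (id 10, depth 2), Horror (id 12, depth 2), Biology (id 14, depth 2).
Iteration 3: depth < 2 fails for all current rows; recursion stops.
SUM(depth) = 0 + 1 + 1 + 1 + 2 + 2 + 2 + 2 = 11.

11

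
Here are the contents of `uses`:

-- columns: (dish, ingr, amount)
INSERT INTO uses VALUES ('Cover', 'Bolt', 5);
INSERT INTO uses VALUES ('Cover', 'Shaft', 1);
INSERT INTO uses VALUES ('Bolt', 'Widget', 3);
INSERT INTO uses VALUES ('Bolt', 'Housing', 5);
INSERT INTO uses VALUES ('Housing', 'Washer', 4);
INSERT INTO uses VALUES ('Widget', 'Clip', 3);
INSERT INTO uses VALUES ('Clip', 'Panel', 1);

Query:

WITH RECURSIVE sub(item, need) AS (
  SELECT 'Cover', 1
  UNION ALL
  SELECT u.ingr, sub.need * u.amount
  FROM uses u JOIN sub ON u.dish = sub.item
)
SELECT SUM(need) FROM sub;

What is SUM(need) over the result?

Base: (Cover, need=1).
Iteration 1: components of {Cover} -> Bolt = 1*5 = 5, Shaft = 1*1 = 1.
Iteration 2: components of {Bolt,Shaft} -> Housing = 5*5 = 25, Widget = 5*3 = 15.
Iteration 3: components of {Housing,Widget} -> Clip = 15*3 = 45, Washer = 25*4 = 100.
Iteration 4: components of {Clip,Washer} -> Panel = 45*1 = 45.
Iteration 5: no further components; recursion stops.
SUM(need) = 1 + 5 + 1 + 15 + 25 + 45 + 100 + 45 = 237.

237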